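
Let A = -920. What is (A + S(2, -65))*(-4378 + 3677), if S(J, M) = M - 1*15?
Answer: 701000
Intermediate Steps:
S(J, M) = -15 + M (S(J, M) = M - 15 = -15 + M)
(A + S(2, -65))*(-4378 + 3677) = (-920 + (-15 - 65))*(-4378 + 3677) = (-920 - 80)*(-701) = -1000*(-701) = 701000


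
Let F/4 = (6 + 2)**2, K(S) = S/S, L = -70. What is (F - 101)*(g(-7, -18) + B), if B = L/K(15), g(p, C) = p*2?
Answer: -13020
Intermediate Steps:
K(S) = 1
g(p, C) = 2*p
F = 256 (F = 4*(6 + 2)**2 = 4*8**2 = 4*64 = 256)
B = -70 (B = -70/1 = -70*1 = -70)
(F - 101)*(g(-7, -18) + B) = (256 - 101)*(2*(-7) - 70) = 155*(-14 - 70) = 155*(-84) = -13020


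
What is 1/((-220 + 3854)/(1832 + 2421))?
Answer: 4253/3634 ≈ 1.1703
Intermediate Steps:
1/((-220 + 3854)/(1832 + 2421)) = 1/(3634/4253) = 4253/3634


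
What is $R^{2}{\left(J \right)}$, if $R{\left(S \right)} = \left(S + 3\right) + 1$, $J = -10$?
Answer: $36$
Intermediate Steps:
$R{\left(S \right)} = 4 + S$ ($R{\left(S \right)} = \left(3 + S\right) + 1 = 4 + S$)
$R^{2}{\left(J \right)} = \left(4 - 10\right)^{2} = \left(-6\right)^{2} = 36$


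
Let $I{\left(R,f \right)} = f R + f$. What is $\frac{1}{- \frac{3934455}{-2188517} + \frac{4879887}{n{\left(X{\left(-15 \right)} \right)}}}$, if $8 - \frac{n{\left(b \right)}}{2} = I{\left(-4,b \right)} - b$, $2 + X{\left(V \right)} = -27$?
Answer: $- \frac{157573224}{3559621938433} \approx -4.4267 \cdot 10^{-5}$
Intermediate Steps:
$X{\left(V \right)} = -29$ ($X{\left(V \right)} = -2 - 27 = -29$)
$I{\left(R,f \right)} = f + R f$ ($I{\left(R,f \right)} = R f + f = f + R f$)
$n{\left(b \right)} = 16 + 8 b$ ($n{\left(b \right)} = 16 - 2 \left(b \left(1 - 4\right) - b\right) = 16 - 2 \left(b \left(-3\right) - b\right) = 16 - 2 \left(- 3 b - b\right) = 16 - 2 \left(- 4 b\right) = 16 + 8 b$)
$\frac{1}{- \frac{3934455}{-2188517} + \frac{4879887}{n{\left(X{\left(-15 \right)} \right)}}} = \frac{1}{- \frac{3934455}{-2188517} + \frac{4879887}{16 + 8 \left(-29\right)}} = \frac{1}{\left(-3934455\right) \left(- \frac{1}{2188517}\right) + \frac{4879887}{16 - 232}} = \frac{1}{\frac{3934455}{2188517} + \frac{4879887}{-216}} = \frac{1}{\frac{3934455}{2188517} + 4879887 \left(- \frac{1}{216}\right)} = \frac{1}{\frac{3934455}{2188517} - \frac{1626629}{72}} = \frac{1}{- \frac{3559621938433}{157573224}} = - \frac{157573224}{3559621938433}$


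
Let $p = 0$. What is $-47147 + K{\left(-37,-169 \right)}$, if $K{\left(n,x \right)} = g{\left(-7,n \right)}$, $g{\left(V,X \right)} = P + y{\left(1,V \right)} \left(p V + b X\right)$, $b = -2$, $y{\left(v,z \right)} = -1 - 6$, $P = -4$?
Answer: $-47669$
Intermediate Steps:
$y{\left(v,z \right)} = -7$ ($y{\left(v,z \right)} = -1 - 6 = -7$)
$g{\left(V,X \right)} = -4 + 14 X$ ($g{\left(V,X \right)} = -4 - 7 \left(0 V - 2 X\right) = -4 - 7 \left(0 - 2 X\right) = -4 - 7 \left(- 2 X\right) = -4 + 14 X$)
$K{\left(n,x \right)} = -4 + 14 n$
$-47147 + K{\left(-37,-169 \right)} = -47147 + \left(-4 + 14 \left(-37\right)\right) = -47147 - 522 = -47669$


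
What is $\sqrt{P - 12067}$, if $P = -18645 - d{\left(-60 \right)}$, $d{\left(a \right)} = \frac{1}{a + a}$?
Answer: $\frac{i \sqrt{110563170}}{60} \approx 175.25 i$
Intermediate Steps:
$d{\left(a \right)} = \frac{1}{2 a}$
$P = - \frac{2237399}{120}$ ($P = -18645 - \frac{1}{2 \left(-60\right)} = -18645 - \frac{1}{2} \left(- \frac{1}{60}\right) = -18645 - - \frac{1}{120} = -18645 + \frac{1}{120} = - \frac{2237399}{120} \approx -18645.0$)
$\sqrt{P - 12067} = \sqrt{- \frac{2237399}{120} - 12067} = \sqrt{- \frac{3685439}{120}} = \frac{i \sqrt{110563170}}{60}$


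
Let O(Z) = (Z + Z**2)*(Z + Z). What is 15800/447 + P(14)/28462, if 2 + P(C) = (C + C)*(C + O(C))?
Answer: 261734005/6361257 ≈ 41.145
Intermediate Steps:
O(Z) = 2*Z*(Z + Z**2) (O(Z) = (Z + Z**2)*(2*Z) = 2*Z*(Z + Z**2))
P(C) = -2 + 2*C*(C + 2*C**2*(1 + C)) (P(C) = -2 + (C + C)*(C + 2*C**2*(1 + C)) = -2 + (2*C)*(C + 2*C**2*(1 + C)) = -2 + 2*C*(C + 2*C**2*(1 + C)))
15800/447 + P(14)/28462 = 15800/447 + (-2 + 2*14**2 + 4*14**3*(1 + 14))/28462 = 15800*(1/447) + (-2 + 2*196 + 4*2744*15)*(1/28462) = 15800/447 + (-2 + 392 + 164640)*(1/28462) = 15800/447 + 165030*(1/28462) = 15800/447 + 82515/14231 = 261734005/6361257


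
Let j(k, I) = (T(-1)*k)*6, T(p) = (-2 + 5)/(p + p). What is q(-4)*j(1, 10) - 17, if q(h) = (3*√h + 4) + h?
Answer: -17 - 54*I ≈ -17.0 - 54.0*I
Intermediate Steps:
T(p) = 3/(2*p) (T(p) = 3/((2*p)) = 3*(1/(2*p)) = 3/(2*p))
j(k, I) = -9*k (j(k, I) = (((3/2)/(-1))*k)*6 = (((3/2)*(-1))*k)*6 = -3*k/2*6 = -9*k)
q(h) = 4 + h + 3*√h (q(h) = (4 + 3*√h) + h = 4 + h + 3*√h)
q(-4)*j(1, 10) - 17 = (4 - 4 + 3*√(-4))*(-9*1) - 17 = (4 - 4 + 3*(2*I))*(-9) - 17 = (4 - 4 + 6*I)*(-9) - 17 = (6*I)*(-9) - 17 = -54*I - 17 = -17 - 54*I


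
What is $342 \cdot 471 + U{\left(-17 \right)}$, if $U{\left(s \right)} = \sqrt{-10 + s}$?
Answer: $161082 + 3 i \sqrt{3} \approx 1.6108 \cdot 10^{5} + 5.1962 i$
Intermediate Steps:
$342 \cdot 471 + U{\left(-17 \right)} = 342 \cdot 471 + \sqrt{-10 - 17} = 161082 + \sqrt{-27} = 161082 + 3 i \sqrt{3}$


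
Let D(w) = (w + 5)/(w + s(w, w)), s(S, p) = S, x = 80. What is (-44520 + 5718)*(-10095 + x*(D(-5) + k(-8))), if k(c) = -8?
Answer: 416539470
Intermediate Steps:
D(w) = (5 + w)/(2*w) (D(w) = (w + 5)/(w + w) = (5 + w)/((2*w)) = (5 + w)*(1/(2*w)) = (5 + w)/(2*w))
(-44520 + 5718)*(-10095 + x*(D(-5) + k(-8))) = (-44520 + 5718)*(-10095 + 80*((1/2)*(5 - 5)/(-5) - 8)) = -38802*(-10095 + 80*((1/2)*(-1/5)*0 - 8)) = -38802*(-10095 + 80*(0 - 8)) = -38802*(-10095 + 80*(-8)) = -38802*(-10095 - 640) = -38802*(-10735) = 416539470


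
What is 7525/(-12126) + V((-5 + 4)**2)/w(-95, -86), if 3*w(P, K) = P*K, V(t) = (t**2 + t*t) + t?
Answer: -356803/575985 ≈ -0.61947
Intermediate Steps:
V(t) = t + 2*t**2 (V(t) = (t**2 + t**2) + t = 2*t**2 + t = t + 2*t**2)
w(P, K) = K*P/3 (w(P, K) = (P*K)/3 = (K*P)/3 = K*P/3)
7525/(-12126) + V((-5 + 4)**2)/w(-95, -86) = 7525/(-12126) + ((-5 + 4)**2*(1 + 2*(-5 + 4)**2))/(((1/3)*(-86)*(-95))) = 7525*(-1/12126) + ((-1)**2*(1 + 2*(-1)**2))/(8170/3) = -175/282 + (1*(1 + 2*1))*(3/8170) = -175/282 + (1*(1 + 2))*(3/8170) = -175/282 + (1*3)*(3/8170) = -175/282 + 3*(3/8170) = -175/282 + 9/8170 = -356803/575985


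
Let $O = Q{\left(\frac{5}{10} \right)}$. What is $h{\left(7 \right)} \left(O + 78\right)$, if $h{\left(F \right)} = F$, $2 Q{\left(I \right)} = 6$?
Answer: $567$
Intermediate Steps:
$Q{\left(I \right)} = 3$ ($Q{\left(I \right)} = \frac{1}{2} \cdot 6 = 3$)
$O = 3$
$h{\left(7 \right)} \left(O + 78\right) = 7 \left(3 + 78\right) = 7 \cdot 81 = 567$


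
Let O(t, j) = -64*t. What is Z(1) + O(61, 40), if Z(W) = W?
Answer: -3903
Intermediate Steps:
Z(1) + O(61, 40) = 1 - 64*61 = 1 - 3904 = -3903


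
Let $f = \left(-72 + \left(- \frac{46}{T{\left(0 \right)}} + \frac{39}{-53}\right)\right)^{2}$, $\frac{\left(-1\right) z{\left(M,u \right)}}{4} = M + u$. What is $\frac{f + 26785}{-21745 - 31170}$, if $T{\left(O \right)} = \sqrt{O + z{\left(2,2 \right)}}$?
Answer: $- \frac{358914399}{594552940} + \frac{17733 i}{560899} \approx -0.60367 + 0.031615 i$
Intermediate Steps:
$z{\left(M,u \right)} = - 4 M - 4 u$ ($z{\left(M,u \right)} = - 4 \left(M + u\right) = - 4 M - 4 u$)
$T{\left(O \right)} = \sqrt{-16 + O}$ ($T{\left(O \right)} = \sqrt{O - 16} = \sqrt{-16 + O}$)
$f = \left(- \frac{3855}{53} + \frac{23 i}{2}\right)^{2}$ ($f = \left(-72 + \left(- \frac{46}{\sqrt{-16 + 0}} + \frac{39}{-53}\right)\right)^{2} = \left(-72 + \left(- \frac{46}{\sqrt{-16}} + 39 \left(- \frac{1}{53}\right)\right)\right)^{2} = \left(-72 - \left(\frac{39}{53} + \frac{46}{4 i}\right)\right)^{2} = \left(-72 - \left(\frac{39}{53} + 46 \left(- \frac{i}{4}\right)\right)\right)^{2} = \left(-72 - \left(\frac{39}{53} - \frac{23 i}{2}\right)\right)^{2} = \left(- \frac{3855}{53} + \frac{23 i}{2}\right)^{2} \approx 5158.3 - 1672.9 i$)
$\frac{f + 26785}{-21745 - 31170} = \frac{\left(\frac{57958139}{11236} - \frac{88665 i}{53}\right) + 26785}{-21745 - 31170} = \frac{\frac{358914399}{11236} - \frac{88665 i}{53}}{-52915} = \left(\frac{358914399}{11236} - \frac{88665 i}{53}\right) \left(- \frac{1}{52915}\right) = - \frac{358914399}{594552940} + \frac{17733 i}{560899}$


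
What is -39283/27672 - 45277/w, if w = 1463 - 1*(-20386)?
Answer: -703733137/201535176 ≈ -3.4919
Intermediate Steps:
w = 21849 (w = 1463 + 20386 = 21849)
-39283/27672 - 45277/w = -39283/27672 - 45277/21849 = -703733137/201535176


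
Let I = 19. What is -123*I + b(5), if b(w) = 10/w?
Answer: -2335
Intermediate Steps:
-123*I + b(5) = -123*19 + 10/5 = -2337 + 10*(1/5) = -2337 + 2 = -2335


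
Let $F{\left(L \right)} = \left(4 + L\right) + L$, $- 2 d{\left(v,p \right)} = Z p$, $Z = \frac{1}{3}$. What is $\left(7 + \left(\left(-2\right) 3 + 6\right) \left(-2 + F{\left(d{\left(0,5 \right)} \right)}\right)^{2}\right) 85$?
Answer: $595$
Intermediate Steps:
$Z = \frac{1}{3} \approx 0.33333$
$d{\left(v,p \right)} = - \frac{p}{6}$ ($d{\left(v,p \right)} = - \frac{\frac{1}{3} p}{2} = - \frac{p}{6}$)
$F{\left(L \right)} = 4 + 2 L$
$\left(7 + \left(\left(-2\right) 3 + 6\right) \left(-2 + F{\left(d{\left(0,5 \right)} \right)}\right)^{2}\right) 85 = \left(7 + \left(\left(-2\right) 3 + 6\right) \left(-2 + \left(4 + 2 \left(\left(- \frac{1}{6}\right) 5\right)\right)\right)^{2}\right) 85 = \left(7 + \left(-6 + 6\right) \left(-2 + \left(4 + 2 \left(- \frac{5}{6}\right)\right)\right)^{2}\right) 85 = \left(7 + 0 \left(-2 + \left(4 - \frac{5}{3}\right)\right)^{2}\right) 85 = \left(7 + 0 \left(-2 + \frac{7}{3}\right)^{2}\right) 85 = \left(7 + \frac{0}{9}\right) 85 = \left(7 + 0 \cdot \frac{1}{9}\right) 85 = \left(7 + 0\right) 85 = 7 \cdot 85 = 595$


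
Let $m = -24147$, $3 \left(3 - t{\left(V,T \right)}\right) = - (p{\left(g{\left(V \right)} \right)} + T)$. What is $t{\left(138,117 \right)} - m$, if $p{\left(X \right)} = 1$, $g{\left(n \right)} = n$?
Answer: $\frac{72568}{3} \approx 24189.0$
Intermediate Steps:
$t{\left(V,T \right)} = \frac{10}{3} + \frac{T}{3}$ ($t{\left(V,T \right)} = 3 - \frac{\left(-1\right) \left(1 + T\right)}{3} = 3 - \frac{-1 - T}{3} = 3 + \left(\frac{1}{3} + \frac{T}{3}\right) = \frac{10}{3} + \frac{T}{3}$)
$t{\left(138,117 \right)} - m = \left(\frac{10}{3} + \frac{1}{3} \cdot 117\right) - -24147 = \left(\frac{10}{3} + 39\right) + 24147 = \frac{127}{3} + 24147 = \frac{72568}{3}$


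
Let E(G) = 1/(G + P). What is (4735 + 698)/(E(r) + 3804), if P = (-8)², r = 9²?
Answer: 787785/551581 ≈ 1.4282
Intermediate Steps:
r = 81
P = 64
E(G) = 1/(64 + G) (E(G) = 1/(G + 64) = 1/(64 + G))
(4735 + 698)/(E(r) + 3804) = (4735 + 698)/(1/(64 + 81) + 3804) = 5433/(1/145 + 3804) = 5433/(551581/145) = 5433*(145/551581) = 787785/551581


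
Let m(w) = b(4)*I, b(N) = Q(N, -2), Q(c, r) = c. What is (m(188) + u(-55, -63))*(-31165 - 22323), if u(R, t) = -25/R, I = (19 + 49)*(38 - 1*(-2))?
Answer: -6401711280/11 ≈ -5.8197e+8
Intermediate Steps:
b(N) = N
I = 2720 (I = 68*(38 + 2) = 68*40 = 2720)
m(w) = 10880 (m(w) = 4*2720 = 10880)
(m(188) + u(-55, -63))*(-31165 - 22323) = (10880 - 25/(-55))*(-31165 - 22323) = (10880 - 25*(-1/55))*(-53488) = (10880 + 5/11)*(-53488) = (119685/11)*(-53488) = -6401711280/11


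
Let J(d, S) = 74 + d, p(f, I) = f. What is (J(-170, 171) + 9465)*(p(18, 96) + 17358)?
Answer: 162795744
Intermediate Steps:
(J(-170, 171) + 9465)*(p(18, 96) + 17358) = ((74 - 170) + 9465)*(18 + 17358) = (-96 + 9465)*17376 = 9369*17376 = 162795744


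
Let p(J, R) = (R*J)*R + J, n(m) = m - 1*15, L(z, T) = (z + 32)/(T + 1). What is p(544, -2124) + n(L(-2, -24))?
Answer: 56446348649/23 ≈ 2.4542e+9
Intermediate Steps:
L(z, T) = (32 + z)/(1 + T)
n(m) = -15 + m (n(m) = m - 15 = -15 + m)
p(J, R) = J + J*R² (p(J, R) = (J*R)*R + J = J*R² + J = J + J*R²)
p(544, -2124) + n(L(-2, -24)) = 544*(1 + (-2124)²) + (-15 + (32 - 2)/(1 - 24)) = 544*(1 + 4511376) + (-15 + 30/(-23)) = 544*4511377 + (-15 - 1/23*30) = 2454189088 + (-15 - 30/23) = 2454189088 - 375/23 = 56446348649/23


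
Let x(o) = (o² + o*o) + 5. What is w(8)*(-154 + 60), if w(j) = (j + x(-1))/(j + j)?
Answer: -705/8 ≈ -88.125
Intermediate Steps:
x(o) = 5 + 2*o² (x(o) = (o² + o²) + 5 = 2*o² + 5 = 5 + 2*o²)
w(j) = (7 + j)/(2*j) (w(j) = (j + (5 + 2*(-1)²))/(j + j) = (j + (5 + 2*1))/((2*j)) = (j + (5 + 2))*(1/(2*j)) = (j + 7)*(1/(2*j)) = (7 + j)*(1/(2*j)) = (7 + j)/(2*j))
w(8)*(-154 + 60) = ((½)*(7 + 8)/8)*(-154 + 60) = ((½)*(⅛)*15)*(-94) = (15/16)*(-94) = -705/8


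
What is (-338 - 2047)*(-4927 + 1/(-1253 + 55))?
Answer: 14077574595/1198 ≈ 1.1751e+7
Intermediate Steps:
(-338 - 2047)*(-4927 + 1/(-1253 + 55)) = -2385*(-4927 + 1/(-1198)) = -2385*(-4927 - 1/1198) = -2385*(-5902547/1198) = 14077574595/1198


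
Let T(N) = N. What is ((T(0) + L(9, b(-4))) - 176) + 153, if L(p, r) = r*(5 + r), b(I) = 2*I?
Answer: 1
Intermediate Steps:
((T(0) + L(9, b(-4))) - 176) + 153 = ((0 + (2*(-4))*(5 + 2*(-4))) - 176) + 153 = ((0 - 8*(5 - 8)) - 176) + 153 = ((0 - 8*(-3)) - 176) + 153 = ((0 + 24) - 176) + 153 = (24 - 176) + 153 = -152 + 153 = 1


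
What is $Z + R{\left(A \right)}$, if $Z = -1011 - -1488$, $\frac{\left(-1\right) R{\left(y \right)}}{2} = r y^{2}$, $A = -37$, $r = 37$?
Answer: $-100829$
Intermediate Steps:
$R{\left(y \right)} = - 74 y^{2}$ ($R{\left(y \right)} = - 2 \cdot 37 y^{2} = - 74 y^{2}$)
$Z = 477$ ($Z = -1011 + 1488 = 477$)
$Z + R{\left(A \right)} = 477 - 74 \left(-37\right)^{2} = 477 - 101306 = -100829$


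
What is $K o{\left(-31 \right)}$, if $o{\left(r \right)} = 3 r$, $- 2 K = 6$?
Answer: $279$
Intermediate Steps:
$K = -3$ ($K = \left(- \frac{1}{2}\right) 6 = -3$)
$K o{\left(-31 \right)} = - 3 \cdot 3 \left(-31\right) = \left(-3\right) \left(-93\right) = 279$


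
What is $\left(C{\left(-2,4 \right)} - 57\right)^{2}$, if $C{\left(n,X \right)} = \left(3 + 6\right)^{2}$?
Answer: $576$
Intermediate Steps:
$C{\left(n,X \right)} = 81$ ($C{\left(n,X \right)} = 9^{2} = 81$)
$\left(C{\left(-2,4 \right)} - 57\right)^{2} = \left(81 - 57\right)^{2} = 24^{2} = 576$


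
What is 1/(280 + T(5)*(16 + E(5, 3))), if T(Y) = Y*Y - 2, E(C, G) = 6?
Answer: 1/786 ≈ 0.0012723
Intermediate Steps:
T(Y) = -2 + Y² (T(Y) = Y² - 2 = -2 + Y²)
1/(280 + T(5)*(16 + E(5, 3))) = 1/(280 + (-2 + 5²)*(16 + 6)) = 1/(280 + (-2 + 25)*22) = 1/(280 + 23*22) = 1/(280 + 506) = 1/786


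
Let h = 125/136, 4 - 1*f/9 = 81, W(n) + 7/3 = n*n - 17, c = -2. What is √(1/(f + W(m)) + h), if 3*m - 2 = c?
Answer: √19379123786/145316 ≈ 0.95797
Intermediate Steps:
m = 0 (m = ⅔ + (⅓)*(-2) = ⅔ - ⅔ = 0)
W(n) = -58/3 + n² (W(n) = -7/3 + (n*n - 17) = -7/3 + (n² - 17) = -7/3 + (-17 + n²) = -58/3 + n²)
f = -693 (f = 36 - 9*81 = 36 - 729 = -693)
h = 125/136 (h = 125*(1/136) = 125/136 ≈ 0.91912)
√(1/(f + W(m)) + h) = √(1/(-693 + (-58/3 + 0²)) + 125/136) = √(1/(-693 + (-58/3 + 0)) + 125/136) = √(1/(-693 - 58/3) + 125/136) = √(1/(-2137/3) + 125/136) = √(-3/2137 + 125/136) = √(266717/290632) = √19379123786/145316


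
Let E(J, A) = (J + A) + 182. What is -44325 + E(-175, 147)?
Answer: -44171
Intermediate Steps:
E(J, A) = 182 + A + J (E(J, A) = (A + J) + 182 = 182 + A + J)
-44325 + E(-175, 147) = -44325 + (182 + 147 - 175) = -44325 + 154 = -44171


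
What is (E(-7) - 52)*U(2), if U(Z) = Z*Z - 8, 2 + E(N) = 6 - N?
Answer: 164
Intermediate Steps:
E(N) = 4 - N (E(N) = -2 + (6 - N) = 4 - N)
U(Z) = -8 + Z**2 (U(Z) = Z**2 - 8 = -8 + Z**2)
(E(-7) - 52)*U(2) = ((4 - 1*(-7)) - 52)*(-8 + 2**2) = ((4 + 7) - 52)*(-8 + 4) = (11 - 52)*(-4) = -41*(-4) = 164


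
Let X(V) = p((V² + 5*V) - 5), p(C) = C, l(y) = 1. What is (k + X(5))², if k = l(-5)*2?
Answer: 2209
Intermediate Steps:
X(V) = -5 + V² + 5*V (X(V) = (V² + 5*V) - 5 = -5 + V² + 5*V)
k = 2 (k = 1*2 = 2)
(k + X(5))² = (2 + (-5 + 5² + 5*5))² = (2 + (-5 + 25 + 25))² = (2 + 45)² = 47² = 2209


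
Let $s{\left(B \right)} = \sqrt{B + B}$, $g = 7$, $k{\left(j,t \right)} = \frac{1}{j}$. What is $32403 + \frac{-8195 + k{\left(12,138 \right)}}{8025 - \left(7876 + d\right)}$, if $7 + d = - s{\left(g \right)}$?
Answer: $\frac{786827359}{24322} + \frac{98339 \sqrt{14}}{291864} \approx 32352.0$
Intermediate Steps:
$s{\left(B \right)} = \sqrt{2} \sqrt{B}$ ($s{\left(B \right)} = \sqrt{2 B} = \sqrt{2} \sqrt{B}$)
$d = -7 - \sqrt{14}$ ($d = -7 - \sqrt{2} \sqrt{7} = -7 - \sqrt{14} \approx -10.742$)
$32403 + \frac{-8195 + k{\left(12,138 \right)}}{8025 - \left(7876 + d\right)} = 32403 + \frac{-8195 + \frac{1}{12}}{8025 - \left(7869 - \sqrt{14}\right)} = 32403 - \frac{98339}{12 \left(8025 - \left(7869 - \sqrt{14}\right)\right)} = 32403 - \frac{98339}{12 \left(156 + \sqrt{14}\right)}$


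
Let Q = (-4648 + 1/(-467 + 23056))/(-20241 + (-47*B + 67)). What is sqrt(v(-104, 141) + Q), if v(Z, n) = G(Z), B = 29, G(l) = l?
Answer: I*sqrt(55700233810877573)/23166633 ≈ 10.187*I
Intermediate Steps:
v(Z, n) = Z
Q = 104993671/486499293 (Q = (-4648 + 1/(-467 + 23056))/(-20241 + (-47*29 + 67)) = (-4648 + 1/22589)/(-20241 + (-1363 + 67)) = (-4648 + 1/22589)/(-20241 - 1296) = -104993671/22589/(-21537) = -104993671/22589*(-1/21537) = 104993671/486499293 ≈ 0.21581)
sqrt(v(-104, 141) + Q) = sqrt(-104 + 104993671/486499293) = sqrt(-50490932801/486499293) = I*sqrt(55700233810877573)/23166633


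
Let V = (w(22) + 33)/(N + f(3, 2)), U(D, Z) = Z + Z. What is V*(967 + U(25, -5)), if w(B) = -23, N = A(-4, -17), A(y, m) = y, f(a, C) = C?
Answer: -4785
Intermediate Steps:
N = -4
U(D, Z) = 2*Z
V = -5 (V = (-23 + 33)/(-4 + 2) = 10/(-2) = 10*(-½) = -5)
V*(967 + U(25, -5)) = -5*(967 + 2*(-5)) = -5*(967 - 10) = -5*957 = -4785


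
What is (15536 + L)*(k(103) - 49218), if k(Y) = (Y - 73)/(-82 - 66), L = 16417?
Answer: -116377523091/74 ≈ -1.5727e+9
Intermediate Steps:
k(Y) = 73/148 - Y/148 (k(Y) = (-73 + Y)/(-148) = (-73 + Y)*(-1/148) = 73/148 - Y/148)
(15536 + L)*(k(103) - 49218) = (15536 + 16417)*((73/148 - 1/148*103) - 49218) = 31953*((73/148 - 103/148) - 49218) = 31953*(-15/74 - 49218) = 31953*(-3642147/74) = -116377523091/74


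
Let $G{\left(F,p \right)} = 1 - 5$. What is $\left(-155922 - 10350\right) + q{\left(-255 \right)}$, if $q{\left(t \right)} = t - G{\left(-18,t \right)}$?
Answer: $-166523$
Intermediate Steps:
$G{\left(F,p \right)} = -4$ ($G{\left(F,p \right)} = 1 - 5 = -4$)
$q{\left(t \right)} = 4 + t$ ($q{\left(t \right)} = t - -4 = t + 4 = 4 + t$)
$\left(-155922 - 10350\right) + q{\left(-255 \right)} = \left(-155922 - 10350\right) + \left(4 - 255\right) = -166272 - 251 = -166523$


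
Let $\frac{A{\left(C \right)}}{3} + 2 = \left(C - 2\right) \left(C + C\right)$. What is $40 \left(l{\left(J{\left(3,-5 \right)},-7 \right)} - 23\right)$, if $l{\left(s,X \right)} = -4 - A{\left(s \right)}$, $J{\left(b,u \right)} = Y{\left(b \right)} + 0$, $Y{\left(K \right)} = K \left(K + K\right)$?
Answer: $-69960$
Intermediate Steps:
$Y{\left(K \right)} = 2 K^{2}$ ($Y{\left(K \right)} = K 2 K = 2 K^{2}$)
$A{\left(C \right)} = -6 + 6 C \left(-2 + C\right)$ ($A{\left(C \right)} = -6 + 3 \left(C - 2\right) \left(C + C\right) = -6 + 3 \left(-2 + C\right) 2 C = -6 + 3 \cdot 2 C \left(-2 + C\right) = -6 + 6 C \left(-2 + C\right)$)
$J{\left(b,u \right)} = 2 b^{2}$ ($J{\left(b,u \right)} = 2 b^{2} + 0 = 2 b^{2}$)
$l{\left(s,X \right)} = 2 - 6 s^{2} + 12 s$ ($l{\left(s,X \right)} = -4 - \left(-6 - 12 s + 6 s^{2}\right) = -4 + \left(6 - 6 s^{2} + 12 s\right) = 2 - 6 s^{2} + 12 s$)
$40 \left(l{\left(J{\left(3,-5 \right)},-7 \right)} - 23\right) = 40 \left(\left(2 - 6 \left(2 \cdot 3^{2}\right)^{2} + 12 \cdot 2 \cdot 3^{2}\right) - 23\right) = 40 \left(\left(2 - 6 \left(2 \cdot 9\right)^{2} + 12 \cdot 2 \cdot 9\right) - 23\right) = 40 \left(\left(2 - 6 \cdot 18^{2} + 12 \cdot 18\right) - 23\right) = 40 \left(\left(2 - 1944 + 216\right) - 23\right) = 40 \left(-1726 - 23\right) = 40 \left(-1749\right) = -69960$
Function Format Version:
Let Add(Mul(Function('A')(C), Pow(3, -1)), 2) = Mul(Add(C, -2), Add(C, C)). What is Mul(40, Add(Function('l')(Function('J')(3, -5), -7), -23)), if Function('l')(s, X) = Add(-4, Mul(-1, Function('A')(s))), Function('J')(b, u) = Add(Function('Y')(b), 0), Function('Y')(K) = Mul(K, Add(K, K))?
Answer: -69960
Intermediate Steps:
Function('Y')(K) = Mul(2, Pow(K, 2)) (Function('Y')(K) = Mul(K, Mul(2, K)) = Mul(2, Pow(K, 2)))
Function('A')(C) = Add(-6, Mul(6, C, Add(-2, C))) (Function('A')(C) = Add(-6, Mul(3, Mul(Add(C, -2), Add(C, C)))) = Add(-6, Mul(3, Mul(Add(-2, C), Mul(2, C)))) = Add(-6, Mul(3, Mul(2, C, Add(-2, C)))) = Add(-6, Mul(6, C, Add(-2, C))))
Function('J')(b, u) = Mul(2, Pow(b, 2)) (Function('J')(b, u) = Add(Mul(2, Pow(b, 2)), 0) = Mul(2, Pow(b, 2)))
Function('l')(s, X) = Add(2, Mul(-6, Pow(s, 2)), Mul(12, s)) (Function('l')(s, X) = Add(-4, Mul(-1, Add(-6, Mul(-12, s), Mul(6, Pow(s, 2))))) = Add(-4, Add(6, Mul(-6, Pow(s, 2)), Mul(12, s))) = Add(2, Mul(-6, Pow(s, 2)), Mul(12, s)))
Mul(40, Add(Function('l')(Function('J')(3, -5), -7), -23)) = Mul(40, Add(Add(2, Mul(-6, Pow(Mul(2, Pow(3, 2)), 2)), Mul(12, Mul(2, Pow(3, 2)))), -23)) = Mul(40, Add(Add(2, Mul(-6, Pow(Mul(2, 9), 2)), Mul(12, Mul(2, 9))), -23)) = Mul(40, Add(Add(2, Mul(-6, Pow(18, 2)), Mul(12, 18)), -23)) = Mul(40, Add(Add(2, Mul(-6, 324), 216), -23)) = Mul(40, Add(Add(2, -1944, 216), -23)) = Mul(40, Add(-1726, -23)) = Mul(40, -1749) = -69960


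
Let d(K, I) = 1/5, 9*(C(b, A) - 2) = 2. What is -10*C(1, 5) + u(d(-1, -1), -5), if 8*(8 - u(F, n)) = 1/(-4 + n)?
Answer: -341/24 ≈ -14.208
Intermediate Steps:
C(b, A) = 20/9 (C(b, A) = 2 + (⅑)*2 = 2 + 2/9 = 20/9)
d(K, I) = ⅕
u(F, n) = 8 - 1/(8*(-4 + n))
-10*C(1, 5) + u(d(-1, -1), -5) = -10*20/9 + (-257 + 64*(-5))/(8*(-4 - 5)) = -200/9 + (⅛)*(-257 - 320)/(-9) = -200/9 + (⅛)*(-⅑)*(-577) = -200/9 + 577/72 = -341/24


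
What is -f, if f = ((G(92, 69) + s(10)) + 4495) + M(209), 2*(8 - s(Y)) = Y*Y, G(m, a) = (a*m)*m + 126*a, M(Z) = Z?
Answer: -597372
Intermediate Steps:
G(m, a) = 126*a + a*m² (G(m, a) = a*m² + 126*a = 126*a + a*m²)
s(Y) = 8 - Y²/2 (s(Y) = 8 - Y*Y/2 = 8 - Y²/2)
f = 597372 (f = ((69*(126 + 92²) + (8 - ½*10²)) + 4495) + 209 = ((69*(126 + 8464) + (8 - ½*100)) + 4495) + 209 = ((69*8590 + (8 - 50)) + 4495) + 209 = ((592710 - 42) + 4495) + 209 = (592668 + 4495) + 209 = 597163 + 209 = 597372)
-f = -1*597372 = -597372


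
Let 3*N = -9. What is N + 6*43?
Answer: 255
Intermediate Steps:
N = -3 (N = (⅓)*(-9) = -3)
N + 6*43 = -3 + 6*43 = -3 + 258 = 255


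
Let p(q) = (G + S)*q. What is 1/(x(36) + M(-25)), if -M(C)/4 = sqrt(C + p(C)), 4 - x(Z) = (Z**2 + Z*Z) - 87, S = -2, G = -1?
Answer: -2501/6254201 + 20*sqrt(2)/6254201 ≈ -0.00039537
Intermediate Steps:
p(q) = -3*q (p(q) = (-1 - 2)*q = -3*q)
x(Z) = 91 - 2*Z**2 (x(Z) = 4 - ((Z**2 + Z*Z) - 87) = 4 - ((Z**2 + Z**2) - 87) = 4 - (2*Z**2 - 87) = 4 - (-87 + 2*Z**2) = 4 + (87 - 2*Z**2) = 91 - 2*Z**2)
M(C) = -4*sqrt(2)*sqrt(-C) (M(C) = -4*sqrt(C - 3*C) = -4*sqrt(2)*sqrt(-C))
1/(x(36) + M(-25)) = 1/((91 - 2*36**2) - 4*sqrt(2)*sqrt(-1*(-25))) = 1/((91 - 2*1296) - 4*sqrt(2)*sqrt(25)) = 1/((91 - 2592) - 4*sqrt(2)*5) = 1/(-2501 - 20*sqrt(2))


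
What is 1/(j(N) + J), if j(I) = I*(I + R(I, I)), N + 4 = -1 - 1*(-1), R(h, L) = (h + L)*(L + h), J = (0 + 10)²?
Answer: -1/140 ≈ -0.0071429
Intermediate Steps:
J = 100 (J = 10² = 100)
R(h, L) = (L + h)² (R(h, L) = (L + h)*(L + h) = (L + h)²)
N = -4 (N = -4 + (-1 - 1*(-1)) = -4 + (-1 + 1) = -4 + 0 = -4)
j(I) = I*(I + 4*I²) (j(I) = I*(I + (I + I)²) = I*(I + (2*I)²) = I*(I + 4*I²))
1/(j(N) + J) = 1/((-4)²*(1 + 4*(-4)) + 100) = 1/(16*(1 - 16) + 100) = 1/(16*(-15) + 100) = 1/(-240 + 100) = 1/(-140) = -1/140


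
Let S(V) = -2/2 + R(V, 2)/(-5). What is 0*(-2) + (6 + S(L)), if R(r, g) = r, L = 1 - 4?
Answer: 28/5 ≈ 5.6000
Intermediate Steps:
L = -3
S(V) = -1 - V/5 (S(V) = -2/2 + V/(-5) = -2*½ + V*(-⅕) = -1 - V/5)
0*(-2) + (6 + S(L)) = 0*(-2) + (6 + (-1 - ⅕*(-3))) = 0 + (6 + (-1 + ⅗)) = 0 + (6 - ⅖) = 0 + 28/5 = 28/5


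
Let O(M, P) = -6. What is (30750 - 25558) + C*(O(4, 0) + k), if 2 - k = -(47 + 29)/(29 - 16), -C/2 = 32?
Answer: 65960/13 ≈ 5073.8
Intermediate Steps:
C = -64 (C = -2*32 = -64)
k = 102/13 (k = 2 - (-1)*(47 + 29)/(29 - 16) = 2 - (-1)*76/13 = 2 - 1*(-76/13) = 2 + 76/13 = 102/13 ≈ 7.8462)
(30750 - 25558) + C*(O(4, 0) + k) = (30750 - 25558) - 64*(-6 + 102/13) = 5192 - 64*24/13 = 5192 - 1536/13 = 65960/13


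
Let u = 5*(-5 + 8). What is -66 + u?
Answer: -51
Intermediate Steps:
u = 15 (u = 5*3 = 15)
-66 + u = -66 + 15 = -51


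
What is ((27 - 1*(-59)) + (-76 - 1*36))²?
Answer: 676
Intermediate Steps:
((27 - 1*(-59)) + (-76 - 1*36))² = ((27 + 59) + (-76 - 36))² = (86 - 112)² = (-26)² = 676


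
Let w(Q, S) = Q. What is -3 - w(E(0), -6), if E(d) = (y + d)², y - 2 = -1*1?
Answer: -4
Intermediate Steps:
y = 1 (y = 2 - 1*1 = 2 - 1 = 1)
E(d) = (1 + d)²
-3 - w(E(0), -6) = -3 - (1 + 0)² = -3 - 1*1² = -3 - 1*1 = -3 - 1 = -4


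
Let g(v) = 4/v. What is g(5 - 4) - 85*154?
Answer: -13086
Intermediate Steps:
g(5 - 4) - 85*154 = 4/(5 - 4) - 85*154 = 4/1 - 13090 = 4*1 - 13090 = 4 - 13090 = -13086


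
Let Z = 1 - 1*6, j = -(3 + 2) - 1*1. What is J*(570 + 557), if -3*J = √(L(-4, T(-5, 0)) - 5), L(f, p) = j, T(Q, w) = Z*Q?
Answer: -1127*I*√11/3 ≈ -1245.9*I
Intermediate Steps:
j = -6 (j = -1*5 - 1 = -5 - 1 = -6)
Z = -5 (Z = 1 - 6 = -5)
T(Q, w) = -5*Q
L(f, p) = -6
J = -I*√11/3 (J = -√(-6 - 5)/3 = -I*√11/3 ≈ -1.1055*I)
J*(570 + 557) = (-I*√11/3)*(570 + 557) = -I*√11/3*1127 = -1127*I*√11/3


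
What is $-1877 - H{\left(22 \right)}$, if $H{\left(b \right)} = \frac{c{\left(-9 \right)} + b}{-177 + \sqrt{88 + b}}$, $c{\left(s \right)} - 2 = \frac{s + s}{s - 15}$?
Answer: $- \frac{234374729}{124876} + \frac{99 \sqrt{110}}{124876} \approx -1876.9$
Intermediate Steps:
$c{\left(s \right)} = 2 + \frac{2 s}{-15 + s}$ ($c{\left(s \right)} = 2 + \frac{s + s}{s - 15} = 2 + \frac{2 s}{-15 + s}$)
$H{\left(b \right)} = \frac{\frac{11}{4} + b}{-177 + \sqrt{88 + b}}$ ($H{\left(b \right)} = \frac{\frac{2 \left(-15 + 2 \left(-9\right)\right)}{-15 - 9} + b}{-177 + \sqrt{88 + b}} = \frac{\frac{2 \left(-15 - 18\right)}{-24} + b}{-177 + \sqrt{88 + b}} = \frac{2 \left(- \frac{1}{24}\right) \left(-33\right) + b}{-177 + \sqrt{88 + b}} = \frac{\frac{11}{4} + b}{-177 + \sqrt{88 + b}}$)
$-1877 - H{\left(22 \right)} = -1877 - \frac{\frac{11}{4} + 22}{-177 + \sqrt{88 + 22}} = -1877 - \frac{1}{-177 + \sqrt{110}} \cdot \frac{99}{4} = -1877 - \frac{99}{4 \left(-177 + \sqrt{110}\right)}$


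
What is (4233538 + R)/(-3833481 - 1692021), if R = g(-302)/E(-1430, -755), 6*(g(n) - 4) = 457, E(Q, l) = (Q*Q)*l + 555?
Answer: -39216929110903979/51184900250372340 ≈ -0.76618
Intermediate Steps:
E(Q, l) = 555 + l*Q² (E(Q, l) = Q²*l + 555 = l*Q² + 555 = 555 + l*Q²)
g(n) = 481/6 (g(n) = 4 + (⅙)*457 = 4 + 457/6 = 481/6)
R = -481/9263393670 (R = 481/(6*(555 - 755*(-1430)²)) = 481/(6*(555 - 755*2044900)) = 481/(6*(555 - 1543899500)) = (481/6)/(-1543898945) = (481/6)*(-1/1543898945) = -481/9263393670 ≈ -5.1925e-8)
(4233538 + R)/(-3833481 - 1692021) = (4233538 - 481/9263393670)/(-3833481 - 1692021) = (39216929110903979/9263393670)/(-5525502) = (39216929110903979/9263393670)*(-1/5525502) = -39216929110903979/51184900250372340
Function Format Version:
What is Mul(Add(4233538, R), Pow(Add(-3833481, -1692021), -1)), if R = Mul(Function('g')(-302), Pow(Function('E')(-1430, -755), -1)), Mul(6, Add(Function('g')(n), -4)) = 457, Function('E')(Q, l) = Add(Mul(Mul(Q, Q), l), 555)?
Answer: Rational(-39216929110903979, 51184900250372340) ≈ -0.76618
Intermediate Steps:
Function('E')(Q, l) = Add(555, Mul(l, Pow(Q, 2))) (Function('E')(Q, l) = Add(Mul(Pow(Q, 2), l), 555) = Add(Mul(l, Pow(Q, 2)), 555) = Add(555, Mul(l, Pow(Q, 2))))
Function('g')(n) = Rational(481, 6) (Function('g')(n) = Add(4, Mul(Rational(1, 6), 457)) = Add(4, Rational(457, 6)) = Rational(481, 6))
R = Rational(-481, 9263393670) (R = Mul(Rational(481, 6), Pow(Add(555, Mul(-755, Pow(-1430, 2))), -1)) = Mul(Rational(481, 6), Pow(Add(555, Mul(-755, 2044900)), -1)) = Mul(Rational(481, 6), Pow(Add(555, -1543899500), -1)) = Mul(Rational(481, 6), Pow(-1543898945, -1)) = Mul(Rational(481, 6), Rational(-1, 1543898945)) = Rational(-481, 9263393670) ≈ -5.1925e-8)
Mul(Add(4233538, R), Pow(Add(-3833481, -1692021), -1)) = Mul(Add(4233538, Rational(-481, 9263393670)), Pow(Add(-3833481, -1692021), -1)) = Mul(Rational(39216929110903979, 9263393670), Pow(-5525502, -1)) = Mul(Rational(39216929110903979, 9263393670), Rational(-1, 5525502)) = Rational(-39216929110903979, 51184900250372340)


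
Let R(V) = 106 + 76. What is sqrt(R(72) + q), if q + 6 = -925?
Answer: I*sqrt(749) ≈ 27.368*I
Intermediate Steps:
q = -931 (q = -6 - 925 = -931)
R(V) = 182
sqrt(R(72) + q) = sqrt(182 - 931) = sqrt(-749) = I*sqrt(749)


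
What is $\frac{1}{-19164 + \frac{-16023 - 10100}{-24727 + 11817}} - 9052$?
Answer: $- \frac{2239293883994}{247381117} \approx -9052.0$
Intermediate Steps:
$\frac{1}{-19164 + \frac{-16023 - 10100}{-24727 + 11817}} - 9052 = \frac{1}{-19164 - \frac{26123}{-12910}} - 9052 = \frac{1}{-19164 - - \frac{26123}{12910}} - 9052 = \frac{1}{-19164 + \frac{26123}{12910}} - 9052 = \frac{1}{- \frac{247381117}{12910}} - 9052 = - \frac{12910}{247381117} - 9052 = - \frac{2239293883994}{247381117}$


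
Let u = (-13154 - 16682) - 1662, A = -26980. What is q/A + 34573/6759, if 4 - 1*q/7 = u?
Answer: -14675647/4798890 ≈ -3.0581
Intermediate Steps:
u = -31498 (u = -29836 - 1662 = -31498)
q = 220514 (q = 28 - 7*(-31498) = 28 + 220486 = 220514)
q/A + 34573/6759 = 220514/(-26980) + 34573/6759 = 220514*(-1/26980) + 34573*(1/6759) = -5803/710 + 34573/6759 = -14675647/4798890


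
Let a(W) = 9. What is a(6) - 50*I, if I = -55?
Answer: 2759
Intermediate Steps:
a(6) - 50*I = 9 - 50*(-55) = 9 + 2750 = 2759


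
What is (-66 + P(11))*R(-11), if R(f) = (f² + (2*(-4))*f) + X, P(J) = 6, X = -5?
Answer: -12240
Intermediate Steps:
R(f) = -5 + f² - 8*f (R(f) = (f² + (2*(-4))*f) - 5 = (f² - 8*f) - 5 = -5 + f² - 8*f)
(-66 + P(11))*R(-11) = (-66 + 6)*(-5 + (-11)² - 8*(-11)) = -60*(-5 + 121 + 88) = -60*204 = -12240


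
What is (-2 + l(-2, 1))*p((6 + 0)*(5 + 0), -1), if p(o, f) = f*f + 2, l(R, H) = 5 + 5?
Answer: 24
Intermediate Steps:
l(R, H) = 10
p(o, f) = 2 + f² (p(o, f) = f² + 2 = 2 + f²)
(-2 + l(-2, 1))*p((6 + 0)*(5 + 0), -1) = (-2 + 10)*(2 + (-1)²) = 8*(2 + 1) = 8*3 = 24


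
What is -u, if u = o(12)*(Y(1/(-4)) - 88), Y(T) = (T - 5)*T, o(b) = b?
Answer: 4161/4 ≈ 1040.3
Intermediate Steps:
Y(T) = T*(-5 + T) (Y(T) = (-5 + T)*T = T*(-5 + T))
u = -4161/4 (u = 12*((-5 + 1/(-4))/(-4) - 88) = 12*(-(-5 - ¼)/4 - 88) = 12*(-¼*(-21/4) - 88) = 12*(21/16 - 88) = 12*(-1387/16) = -4161/4 ≈ -1040.3)
-u = -1*(-4161/4) = 4161/4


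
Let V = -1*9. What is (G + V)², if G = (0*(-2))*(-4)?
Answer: 81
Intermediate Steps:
V = -9
G = 0 (G = 0*(-4) = 0)
(G + V)² = (0 - 9)² = (-9)² = 81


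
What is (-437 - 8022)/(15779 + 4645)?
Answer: -8459/20424 ≈ -0.41417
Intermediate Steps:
(-437 - 8022)/(15779 + 4645) = -8459/20424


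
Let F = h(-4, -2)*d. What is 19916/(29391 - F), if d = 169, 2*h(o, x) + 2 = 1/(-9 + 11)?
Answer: 79664/118071 ≈ 0.67471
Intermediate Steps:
h(o, x) = -¾ (h(o, x) = -1 + 1/(2*(-9 + 11)) = -1 + (½)/2 = -1 + (½)*(½) = -1 + ¼ = -¾)
F = -507/4 (F = -¾*169 = -507/4 ≈ -126.75)
19916/(29391 - F) = 19916/(29391 - 1*(-507/4)) = 19916/(29391 + 507/4) = 19916/(118071/4) = 19916*(4/118071) = 79664/118071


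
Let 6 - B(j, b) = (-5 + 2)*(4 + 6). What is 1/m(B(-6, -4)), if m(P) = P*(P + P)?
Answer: 1/2592 ≈ 0.00038580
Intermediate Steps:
B(j, b) = 36 (B(j, b) = 6 - (-5 + 2)*(4 + 6) = 6 - (-3)*10 = 6 - 1*(-30) = 6 + 30 = 36)
m(P) = 2*P² (m(P) = P*(2*P) = 2*P²)
1/m(B(-6, -4)) = 1/(2*36²) = 1/(2*1296) = 1/2592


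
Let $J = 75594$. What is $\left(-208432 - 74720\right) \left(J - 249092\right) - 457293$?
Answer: $49125848403$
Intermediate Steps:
$\left(-208432 - 74720\right) \left(J - 249092\right) - 457293 = \left(-208432 - 74720\right) \left(75594 - 249092\right) - 457293 = \left(-283152\right) \left(-173498\right) - 457293 = 49126305696 - 457293 = 49125848403$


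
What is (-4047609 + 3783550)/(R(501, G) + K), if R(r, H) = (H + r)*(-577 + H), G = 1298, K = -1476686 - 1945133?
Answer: 264059/2124740 ≈ 0.12428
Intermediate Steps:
K = -3421819
R(r, H) = (-577 + H)*(H + r)
(-4047609 + 3783550)/(R(501, G) + K) = (-4047609 + 3783550)/((1298**2 - 577*1298 - 577*501 + 1298*501) - 3421819) = -264059/((1684804 - 748946 - 289077 + 650298) - 3421819) = -264059/(1297079 - 3421819) = -264059/(-2124740) = -264059*(-1/2124740) = 264059/2124740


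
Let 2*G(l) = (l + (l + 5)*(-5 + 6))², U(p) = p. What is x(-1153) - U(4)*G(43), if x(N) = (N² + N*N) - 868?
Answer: 2641388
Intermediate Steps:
G(l) = (5 + 2*l)²/2 (G(l) = (l + (l + 5)*(-5 + 6))²/2 = (l + (5 + l)*1)²/2 = (l + (5 + l))²/2 = (5 + 2*l)²/2)
x(N) = -868 + 2*N² (x(N) = (N² + N²) - 868 = 2*N² - 868 = -868 + 2*N²)
x(-1153) - U(4)*G(43) = (-868 + 2*(-1153)²) - 4*(5 + 2*43)²/2 = (-868 + 2*1329409) - 4*(5 + 86)²/2 = (-868 + 2658818) - 4*(½)*91² = 2657950 - 4*(½)*8281 = 2657950 - 4*8281/2 = 2657950 - 1*16562 = 2657950 - 16562 = 2641388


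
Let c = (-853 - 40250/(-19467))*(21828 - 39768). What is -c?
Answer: -14151329140/927 ≈ -1.5266e+7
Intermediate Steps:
c = 14151329140/927 (c = (-853 - 40250*(-1/19467))*(-17940) = (-853 + 5750/2781)*(-17940) = -2366443/2781*(-17940) = 14151329140/927 ≈ 1.5266e+7)
-c = -1*14151329140/927 = -14151329140/927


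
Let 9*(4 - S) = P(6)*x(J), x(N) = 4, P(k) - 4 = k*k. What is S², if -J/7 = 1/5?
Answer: 15376/81 ≈ 189.83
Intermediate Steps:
P(k) = 4 + k² (P(k) = 4 + k*k = 4 + k²)
J = -7/5 ≈ -1.4000
S = -124/9 (S = 4 - (4 + 6²)*4/9 = 4 - (4 + 36)*4/9 = 4 - 40*4/9 = 4 - ⅑*160 = 4 - 160/9 = -124/9 ≈ -13.778)
S² = (-124/9)² = 15376/81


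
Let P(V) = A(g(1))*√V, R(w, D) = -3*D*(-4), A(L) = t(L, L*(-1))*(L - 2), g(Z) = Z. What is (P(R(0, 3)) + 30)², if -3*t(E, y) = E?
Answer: 1024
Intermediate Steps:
t(E, y) = -E/3
A(L) = -L*(-2 + L)/3 (A(L) = (-L/3)*(L - 2) = (-L/3)*(-2 + L) = -L*(-2 + L)/3)
R(w, D) = 12*D
P(V) = √V/3 (P(V) = ((⅓)*1*(2 - 1*1))*√V = ((⅓)*1*(2 - 1))*√V = ((⅓)*1*1)*√V = √V/3)
(P(R(0, 3)) + 30)² = (√(12*3)/3 + 30)² = (√36/3 + 30)² = ((⅓)*6 + 30)² = (2 + 30)² = 32² = 1024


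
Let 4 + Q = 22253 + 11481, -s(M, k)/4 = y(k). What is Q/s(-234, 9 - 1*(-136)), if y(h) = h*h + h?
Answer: -3373/8468 ≈ -0.39832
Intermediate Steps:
y(h) = h + h² (y(h) = h² + h = h + h²)
s(M, k) = -4*k*(1 + k)
Q = 33730 (Q = -4 + (22253 + 11481) = -4 + 33734 = 33730)
Q/s(-234, 9 - 1*(-136)) = 33730/((-4*(9 - 1*(-136))*(1 + (9 - 1*(-136))))) = 33730/((-4*(9 + 136)*(1 + (9 + 136)))) = 33730/((-4*145*(1 + 145))) = 33730/((-4*145*146)) = 33730/(-84680) = 33730*(-1/84680) = -3373/8468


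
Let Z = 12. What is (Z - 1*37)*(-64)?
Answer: 1600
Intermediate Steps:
(Z - 1*37)*(-64) = (12 - 1*37)*(-64) = (12 - 37)*(-64) = -25*(-64) = 1600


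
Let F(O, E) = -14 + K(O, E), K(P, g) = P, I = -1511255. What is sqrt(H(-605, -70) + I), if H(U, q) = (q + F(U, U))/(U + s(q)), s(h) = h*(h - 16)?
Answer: I*sqrt(122751697710)/285 ≈ 1229.3*I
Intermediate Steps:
s(h) = h*(-16 + h)
F(O, E) = -14 + O
H(U, q) = (-14 + U + q)/(U + q*(-16 + q)) (H(U, q) = (q + (-14 + U))/(U + q*(-16 + q)) = (-14 + U + q)/(U + q*(-16 + q)))
sqrt(H(-605, -70) + I) = sqrt((-14 - 605 - 70)/(-605 - 70*(-16 - 70)) - 1511255) = sqrt(-689/(-605 - 70*(-86)) - 1511255) = sqrt(-689/(-605 + 6020) - 1511255) = sqrt(-689/5415 - 1511255) = sqrt(-8183446514/5415) = I*sqrt(122751697710)/285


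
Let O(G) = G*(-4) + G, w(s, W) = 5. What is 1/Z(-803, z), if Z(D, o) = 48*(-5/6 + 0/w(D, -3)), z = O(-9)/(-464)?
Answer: -1/40 ≈ -0.025000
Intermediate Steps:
O(G) = -3*G (O(G) = -4*G + G = -3*G)
z = -27/464 (z = -3*(-9)/(-464) = 27*(-1/464) = -27/464 ≈ -0.058190)
Z(D, o) = -40 (Z(D, o) = 48*(-5/6 + 0/5) = 48*(-5*⅙ + 0*(⅕)) = 48*(-⅚ + 0) = 48*(-⅚) = -40)
1/Z(-803, z) = 1/(-40) = -1/40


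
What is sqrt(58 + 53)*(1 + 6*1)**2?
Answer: 49*sqrt(111) ≈ 516.25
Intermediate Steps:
sqrt(58 + 53)*(1 + 6*1)**2 = sqrt(111)*(1 + 6)**2 = sqrt(111)*7**2 = sqrt(111)*49 = 49*sqrt(111)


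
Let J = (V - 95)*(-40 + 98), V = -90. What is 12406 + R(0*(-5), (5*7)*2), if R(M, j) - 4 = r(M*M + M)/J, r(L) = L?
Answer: 12410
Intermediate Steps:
J = -10730 (J = (-90 - 95)*(-40 + 98) = -185*58 = -10730)
R(M, j) = 4 - M/10730 - M²/10730 (R(M, j) = 4 + (M*M + M)/(-10730) = 4 + (M² + M)*(-1/10730) = 4 + (M + M²)*(-1/10730) = 4 + (-M/10730 - M²/10730) = 4 - M/10730 - M²/10730)
12406 + R(0*(-5), (5*7)*2) = 12406 + (4 - 0*(-5) - (0*(-5))²/10730) = 12406 + (4 - 1/10730*0 - 1/10730*0²) = 12406 + (4 + 0 - 1/10730*0) = 12406 + (4 + 0 + 0) = 12406 + 4 = 12410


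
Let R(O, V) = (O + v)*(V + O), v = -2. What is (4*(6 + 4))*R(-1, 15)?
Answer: -1680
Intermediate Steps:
R(O, V) = (-2 + O)*(O + V) (R(O, V) = (O - 2)*(V + O) = (-2 + O)*(O + V))
(4*(6 + 4))*R(-1, 15) = (4*(6 + 4))*((-1)**2 - 2*(-1) - 2*15 - 1*15) = (4*10)*(1 + 2 - 30 - 15) = 40*(-42) = -1680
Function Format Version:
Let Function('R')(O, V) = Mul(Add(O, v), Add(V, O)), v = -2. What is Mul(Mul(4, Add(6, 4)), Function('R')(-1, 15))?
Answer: -1680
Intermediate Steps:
Function('R')(O, V) = Mul(Add(-2, O), Add(O, V)) (Function('R')(O, V) = Mul(Add(O, -2), Add(V, O)) = Mul(Add(-2, O), Add(O, V)))
Mul(Mul(4, Add(6, 4)), Function('R')(-1, 15)) = Mul(Mul(4, Add(6, 4)), Add(Pow(-1, 2), Mul(-2, -1), Mul(-2, 15), Mul(-1, 15))) = Mul(Mul(4, 10), Add(1, 2, -30, -15)) = Mul(40, -42) = -1680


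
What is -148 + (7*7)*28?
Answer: 1224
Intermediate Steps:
-148 + (7*7)*28 = -148 + 49*28 = -148 + 1372 = 1224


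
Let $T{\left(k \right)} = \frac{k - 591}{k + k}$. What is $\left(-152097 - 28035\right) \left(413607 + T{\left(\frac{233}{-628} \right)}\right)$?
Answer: $- \frac{17392847278038}{233} \approx -7.4647 \cdot 10^{10}$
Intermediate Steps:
$T{\left(k \right)} = \frac{-591 + k}{2 k}$ ($T{\left(k \right)} = \frac{k - 591}{2 k} = \left(-591 + k\right) \frac{1}{2 k} = \frac{-591 + k}{2 k}$)
$\left(-152097 - 28035\right) \left(413607 + T{\left(\frac{233}{-628} \right)}\right) = \left(-152097 - 28035\right) \left(413607 + \frac{-591 + \frac{233}{-628}}{2 \frac{233}{-628}}\right) = - 180132 \left(413607 + \frac{-591 + 233 \left(- \frac{1}{628}\right)}{2 \cdot 233 \left(- \frac{1}{628}\right)}\right) = - 180132 \left(413607 + \frac{-591 - \frac{233}{628}}{2 \left(- \frac{233}{628}\right)}\right) = - 180132 \left(413607 + \frac{1}{2} \left(- \frac{628}{233}\right) \left(- \frac{371381}{628}\right)\right) = - 180132 \left(413607 + \frac{371381}{466}\right) = \left(-180132\right) \frac{193112243}{466} = - \frac{17392847278038}{233}$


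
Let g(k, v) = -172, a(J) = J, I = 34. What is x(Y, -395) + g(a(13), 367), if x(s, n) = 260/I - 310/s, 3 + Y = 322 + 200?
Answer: -1455356/8823 ≈ -164.95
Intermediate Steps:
Y = 519 (Y = -3 + (322 + 200) = -3 + 522 = 519)
x(s, n) = 130/17 - 310/s (x(s, n) = 260/34 - 310/s = 260*(1/34) - 310/s = 130/17 - 310/s)
x(Y, -395) + g(a(13), 367) = (130/17 - 310/519) - 172 = 62200/8823 - 172 = -1455356/8823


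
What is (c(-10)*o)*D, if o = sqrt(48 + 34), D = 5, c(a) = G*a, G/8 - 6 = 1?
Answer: -2800*sqrt(82) ≈ -25355.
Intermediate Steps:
G = 56 (G = 48 + 8*1 = 48 + 8 = 56)
c(a) = 56*a
o = sqrt(82) ≈ 9.0554
(c(-10)*o)*D = ((56*(-10))*sqrt(82))*5 = -560*sqrt(82)*5 = -2800*sqrt(82)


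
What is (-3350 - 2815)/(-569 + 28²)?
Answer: -1233/43 ≈ -28.674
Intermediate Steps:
(-3350 - 2815)/(-569 + 28²) = -6165/(-569 + 784) = -6165/215 = -6165*1/215 = -1233/43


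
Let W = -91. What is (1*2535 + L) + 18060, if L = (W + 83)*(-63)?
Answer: 21099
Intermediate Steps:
L = 504 (L = (-91 + 83)*(-63) = -8*(-63) = 504)
(1*2535 + L) + 18060 = (1*2535 + 504) + 18060 = (2535 + 504) + 18060 = 3039 + 18060 = 21099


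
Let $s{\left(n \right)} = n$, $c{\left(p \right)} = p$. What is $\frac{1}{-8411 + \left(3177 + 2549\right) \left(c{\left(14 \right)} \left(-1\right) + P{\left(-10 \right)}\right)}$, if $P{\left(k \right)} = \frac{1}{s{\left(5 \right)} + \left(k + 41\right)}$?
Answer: $- \frac{18}{1591487} \approx -1.131 \cdot 10^{-5}$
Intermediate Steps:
$P{\left(k \right)} = \frac{1}{46 + k}$ ($P{\left(k \right)} = \frac{1}{5 + \left(k + 41\right)} = \frac{1}{5 + \left(41 + k\right)} = \frac{1}{46 + k}$)
$\frac{1}{-8411 + \left(3177 + 2549\right) \left(c{\left(14 \right)} \left(-1\right) + P{\left(-10 \right)}\right)} = \frac{1}{-8411 + \left(3177 + 2549\right) \left(14 \left(-1\right) + \frac{1}{46 - 10}\right)} = \frac{1}{-8411 + 5726 \left(-14 + \frac{1}{36}\right)} = \frac{1}{-8411 + 5726 \left(- \frac{503}{36}\right)} = \frac{1}{-8411 - \frac{1440089}{18}} = \frac{1}{- \frac{1591487}{18}} = - \frac{18}{1591487}$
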